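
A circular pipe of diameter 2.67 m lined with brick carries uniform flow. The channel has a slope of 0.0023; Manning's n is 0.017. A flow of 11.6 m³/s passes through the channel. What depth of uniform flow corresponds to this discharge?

Manning's equation rearranged: A R^(2/3) = nQ / (1·√S) = 0.017 × 11.6 / (√0.0023) = 4.112.
At y = 1.82 m: A R^(2/3) = 3.456 — low.
At y = 2.1 m: A R^(2/3) = 4.109 — matches.

y_n = 2.1 m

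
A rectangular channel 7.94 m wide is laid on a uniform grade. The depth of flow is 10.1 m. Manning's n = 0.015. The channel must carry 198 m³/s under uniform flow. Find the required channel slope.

S = 0.000339

Flow area A = b·y = 7.94 × 10.1 = 80.19 m². Wetted perimeter P = b + 2y = 7.94 + 2×10.1 = 28.14 m.
Hydraulic radius R = A/P = 80.19/28.14 = 2.85 m.
From Manning's equation, S = [nQ / (1 A R^(2/3))]² = [0.015 × 198 / (1 × 80.19 × 2.85^(2/3))]² = 0.000339.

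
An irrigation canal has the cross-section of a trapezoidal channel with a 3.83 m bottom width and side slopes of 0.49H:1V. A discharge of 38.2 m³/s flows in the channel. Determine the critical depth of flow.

At critical depth, Q² T / (g A³) = 1, i.e. A³/T = Q²/g = 38.2²/9.81 = 148.8.
At y = 2.32 m: A³/T = 250.7 — over.
At y = 1.61 m: A³/T = 76.05 — short.
At y = 1.98 m: A³/T = 148.8 — matches.

y_c = 1.98 m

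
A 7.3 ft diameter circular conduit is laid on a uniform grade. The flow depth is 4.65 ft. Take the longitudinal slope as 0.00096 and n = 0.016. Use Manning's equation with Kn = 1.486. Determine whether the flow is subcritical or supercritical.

For a circular section of diameter D = 7.3 ft at depth y = 4.65 ft, the central angle is θ = 2 arccos(1 − 2y/D) = 3.697 rad. Then A = (D²/8)(θ − sin θ) = 28.13 ft² and P = Dθ/2 = 13.49 ft.
Hydraulic radius R = A/P = 28.13/13.49 = 2.085 ft.
V = (1.486/n) R^(2/3) √S = (1.486/0.016) × 2.085^(2/3) × √0.00096 = 4.697 ft/s. Hydraulic depth D_h = A/T = 28.13/7.021 = 4.007 ft.
Froude number Fr = V/√(g·D_h) = 4.697/√(32.2×4.007) = 0.413, which is less than 1, so the flow is subcritical.

subcritical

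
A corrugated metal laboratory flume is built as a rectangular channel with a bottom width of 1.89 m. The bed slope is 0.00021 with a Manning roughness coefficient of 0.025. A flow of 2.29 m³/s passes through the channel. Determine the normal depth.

Manning's equation rearranged: A R^(2/3) = nQ / (1·√S) = 0.025 × 2.29 / (√0.00021) = 3.951.
Try y = 2.92 m: A R^(2/3) = 4.408 — over.
Try y = 2.15 m: A R^(2/3) = 3.069 — short.
Try y = 2.66 m: A R^(2/3) = 3.953 — close enough.

y_n = 2.66 m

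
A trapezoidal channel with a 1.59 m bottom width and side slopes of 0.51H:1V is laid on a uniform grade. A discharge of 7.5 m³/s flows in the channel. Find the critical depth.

At critical depth, Q² T / (g A³) = 1, i.e. A³/T = Q²/g = 7.5²/9.81 = 5.734.
Try y = 1.34 m: A³/T = 9.561 — high.
Try y = 0.978 m: A³/T = 3.295 — low.
Try y = 1.15 m: A³/T = 5.675 — ≈ 5.734.

y_c = 1.15 m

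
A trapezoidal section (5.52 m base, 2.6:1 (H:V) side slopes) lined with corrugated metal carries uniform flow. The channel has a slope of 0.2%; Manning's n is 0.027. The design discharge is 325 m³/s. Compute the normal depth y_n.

y_n = 5.16 m

Manning's equation rearranged: A R^(2/3) = nQ / (1·√S) = 0.027 × 325 / (√0.002) = 196.2.
At y = 6.18 m: A R^(2/3) = 298.1 — over.
At y = 3.74 m: A R^(2/3) = 95.36 — short.
At y = 5.16 m: A R^(2/3) = 196.5 — close enough.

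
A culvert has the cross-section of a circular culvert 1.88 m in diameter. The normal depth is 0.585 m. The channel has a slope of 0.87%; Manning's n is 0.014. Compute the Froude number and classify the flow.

For a circular section of diameter D = 1.88 m at depth y = 0.585 m, the central angle is θ = 2 arccos(1 − 2y/D) = 2.367 rad. Then A = (D²/8)(θ − sin θ) = 0.7368 m² and P = Dθ/2 = 2.225 m.
Hydraulic radius R = A/P = 0.7368/2.225 = 0.3311 m.
V = (1/n) R^(2/3) √S = (1/0.014) × 0.3311^(2/3) × √0.0087 = 3.189 m/s. Hydraulic depth D_h = A/T = 0.7368/1.741 = 0.4232 m.
Froude number Fr = V/√(g·D_h) = 3.189/√(9.81×0.4232) = 1.56, which is greater than 1, so the flow is supercritical.

supercritical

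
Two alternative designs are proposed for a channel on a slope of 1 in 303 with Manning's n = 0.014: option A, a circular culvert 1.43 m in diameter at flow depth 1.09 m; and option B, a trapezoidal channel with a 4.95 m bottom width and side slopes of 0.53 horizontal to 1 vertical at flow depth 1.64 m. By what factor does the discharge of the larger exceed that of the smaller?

13.5

Channel A: For a circular section of diameter D = 1.43 m at depth y = 1.09 m, the central angle is θ = 2 arccos(1 − 2y/D) = 4.246 rad. Then A = (D²/8)(θ − sin θ) = 1.314 m² and P = Dθ/2 = 3.036 m. Hydraulic radius R = A/P = 1.314/3.036 = 0.4327 m. Q_A = (1/0.014)·1.314·0.4327^(2/3)·√0.0033 = 3.084 m³/s.
Channel B: With bottom width b = 4.95 m and side slope z = 0.53: A = (b + zy)y = (4.95 + 0.53×1.64)×1.64 = 9.543 m²; P = b + 2y√(1+z²) = 4.95 + 2×1.64×1.132 = 8.662 m. Hydraulic radius R = A/P = 9.543/8.662 = 1.102 m. Q_B = (1/0.014)·9.543·1.102^(2/3)·√0.0033 = 41.77 m³/s.
The larger discharge is 41.77 m³/s and the smaller is 3.084 m³/s; the ratio is 13.5.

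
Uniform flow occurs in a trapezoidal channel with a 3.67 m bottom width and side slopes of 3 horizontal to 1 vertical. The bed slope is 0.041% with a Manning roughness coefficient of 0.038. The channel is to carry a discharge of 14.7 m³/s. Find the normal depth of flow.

Manning's equation rearranged: A R^(2/3) = nQ / (1·√S) = 0.038 × 14.7 / (√0.00041) = 27.59.
At y = 2.51 m: A R^(2/3) = 35.82 — too large.
At y = 1.6 m: A R^(2/3) = 13.4 — too small.
At y = 2.23 m: A R^(2/3) = 27.52 — close enough.

y_n = 2.23 m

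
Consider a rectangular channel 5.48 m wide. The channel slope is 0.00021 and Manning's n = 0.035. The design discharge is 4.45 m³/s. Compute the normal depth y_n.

y_n = 1.84 m

Manning's equation rearranged: A R^(2/3) = nQ / (1·√S) = 0.035 × 4.45 / (√0.00021) = 10.75.
Trying y = 1.44 m: A R^(2/3) = 7.593 — low.
Trying y = 2.09 m: A R^(2/3) = 12.83 — high.
Trying y = 1.84 m: A R^(2/3) = 10.75 — close enough.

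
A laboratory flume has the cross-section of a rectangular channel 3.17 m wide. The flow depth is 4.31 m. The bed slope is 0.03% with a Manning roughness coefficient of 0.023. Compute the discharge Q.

Q = 11.4 m³/s

Flow area A = b·y = 3.17 × 4.31 = 13.66 m². Wetted perimeter P = b + 2y = 3.17 + 2×4.31 = 11.79 m.
Hydraulic radius R = A/P = 13.66/11.79 = 1.159 m.
Manning's equation: Q = (1/n) A R^(2/3) S^(1/2) = (1/0.023) × 13.66 × 1.159^(2/3) × 0.0003^(1/2) = 11.4 m³/s.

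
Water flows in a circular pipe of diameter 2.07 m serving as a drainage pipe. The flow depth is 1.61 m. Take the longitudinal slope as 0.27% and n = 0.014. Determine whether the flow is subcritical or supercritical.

subcritical

For a circular section of diameter D = 2.07 m at depth y = 1.61 m, the central angle is θ = 2 arccos(1 − 2y/D) = 4.32 rad. Then A = (D²/8)(θ − sin θ) = 2.808 m² and P = Dθ/2 = 4.471 m.
Hydraulic radius R = A/P = 2.808/4.471 = 0.6282 m.
V = (1/n) R^(2/3) √S = (1/0.014) × 0.6282^(2/3) × √0.0027 = 2.722 m/s. Hydraulic depth D_h = A/T = 2.808/1.721 = 1.632 m.
Froude number Fr = V/√(g·D_h) = 2.722/√(9.81×1.632) = 0.68, which is less than 1, so the flow is subcritical.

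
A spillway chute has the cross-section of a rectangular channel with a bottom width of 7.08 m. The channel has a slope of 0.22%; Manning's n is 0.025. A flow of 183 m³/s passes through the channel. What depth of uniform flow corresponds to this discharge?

y_n = 7.64 m

Manning's equation rearranged: A R^(2/3) = nQ / (1·√S) = 0.025 × 183 / (√0.0022) = 97.54.
Trying y = 6.31 m: A R^(2/3) = 77.11 — too small.
Trying y = 7.64 m: A R^(2/3) = 97.48 — close enough.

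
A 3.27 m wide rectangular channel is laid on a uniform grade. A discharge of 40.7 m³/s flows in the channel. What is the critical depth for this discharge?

For a rectangular channel, critical depth y_c = (q²/g)^(1/3) where q = Q/b = 40.7/3.27 = 12.45 m²/s.
So y_c = (12.45²/9.81)^(1/3) = 2.51 m.

y_c = 2.51 m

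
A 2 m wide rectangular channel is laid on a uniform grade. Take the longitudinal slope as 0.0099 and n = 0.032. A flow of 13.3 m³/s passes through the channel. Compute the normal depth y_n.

Manning's equation rearranged: A R^(2/3) = nQ / (1·√S) = 0.032 × 13.3 / (√0.0099) = 4.277.
Trying y = 2.21 m: A R^(2/3) = 3.446 — too small.
Trying y = 3.04 m: A R^(2/3) = 5.03 — too large.
Trying y = 2.65 m: A R^(2/3) = 4.281 — close enough.

y_n = 2.65 m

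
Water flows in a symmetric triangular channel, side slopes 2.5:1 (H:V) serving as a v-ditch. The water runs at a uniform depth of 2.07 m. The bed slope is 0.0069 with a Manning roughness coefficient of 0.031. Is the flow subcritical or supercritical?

For a triangular section with side slope z = 2.5: A = zy² = 2.5×2.07² = 10.71 m²; P = 2y√(1+z²) = 2×2.07×2.693 = 11.15 m.
Hydraulic radius R = A/P = 10.71/11.15 = 0.961 m.
V = (1/n) R^(2/3) √S = (1/0.031) × 0.961^(2/3) × √0.0069 = 2.609 m/s. Hydraulic depth D_h = A/T = 10.71/10.35 = 1.035 m.
Froude number Fr = V/√(g·D_h) = 2.609/√(9.81×1.035) = 0.819, which is less than 1, so the flow is subcritical.

subcritical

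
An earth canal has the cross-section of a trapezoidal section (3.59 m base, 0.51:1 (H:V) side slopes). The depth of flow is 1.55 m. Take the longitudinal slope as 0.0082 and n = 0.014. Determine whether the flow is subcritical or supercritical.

supercritical

With bottom width b = 3.59 m and side slope z = 0.51: A = (b + zy)y = (3.59 + 0.51×1.55)×1.55 = 6.79 m²; P = b + 2y√(1+z²) = 3.59 + 2×1.55×1.123 = 7.07 m.
Hydraulic radius R = A/P = 6.79/7.07 = 0.9604 m.
V = (1/n) R^(2/3) √S = (1/0.014) × 0.9604^(2/3) × √0.0082 = 6.296 m/s. Hydraulic depth D_h = A/T = 6.79/5.171 = 1.313 m.
Froude number Fr = V/√(g·D_h) = 6.296/√(9.81×1.313) = 1.75, which is greater than 1, so the flow is supercritical.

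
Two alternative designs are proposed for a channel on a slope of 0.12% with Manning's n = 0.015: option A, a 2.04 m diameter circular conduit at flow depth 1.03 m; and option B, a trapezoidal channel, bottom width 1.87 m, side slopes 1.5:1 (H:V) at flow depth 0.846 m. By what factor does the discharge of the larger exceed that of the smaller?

1.66

Channel A: For a circular section of diameter D = 2.04 m at depth y = 1.03 m, the central angle is θ = 2 arccos(1 − 2y/D) = 3.161 rad. Then A = (D²/8)(θ − sin θ) = 1.655 m² and P = Dθ/2 = 3.224 m. Hydraulic radius R = A/P = 1.655/3.224 = 0.5132 m. Q_A = (1/0.015)·1.655·0.5132^(2/3)·√0.0012 = 2.449 m³/s.
Channel B: With bottom width b = 1.87 m and side slope z = 1.5: A = (b + zy)y = (1.87 + 1.5×0.846)×0.846 = 2.656 m²; P = b + 2y√(1+z²) = 1.87 + 2×0.846×1.803 = 4.92 m. Hydraulic radius R = A/P = 2.656/4.92 = 0.5397 m. Q_B = (1/0.015)·2.656·0.5397^(2/3)·√0.0012 = 4.065 m³/s.
The larger discharge is 4.065 m³/s and the smaller is 2.449 m³/s; the ratio is 1.66.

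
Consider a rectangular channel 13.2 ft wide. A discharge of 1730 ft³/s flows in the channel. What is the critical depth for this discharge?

y_c = 8.11 ft

For a rectangular channel, critical depth y_c = (q²/g)^(1/3) where q = Q/b = 1730/13.2 = 131.1 ft²/s.
So y_c = (131.1²/32.2)^(1/3) = 8.11 ft.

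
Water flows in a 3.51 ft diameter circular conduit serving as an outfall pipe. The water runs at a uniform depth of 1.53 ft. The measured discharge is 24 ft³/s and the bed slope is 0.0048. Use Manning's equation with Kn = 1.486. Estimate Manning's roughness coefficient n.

For a circular section of diameter D = 3.51 ft at depth y = 1.53 ft, the central angle is θ = 2 arccos(1 − 2y/D) = 2.884 rad. Then A = (D²/8)(θ − sin θ) = 4.051 ft² and P = Dθ/2 = 5.062 ft.
Hydraulic radius R = A/P = 4.051/5.062 = 0.8001 ft.
Rearranging Manning's equation: n = (1.486/Q) A R^(2/3) S^(1/2) = (1.486/24) × 4.051 × 0.8001^(2/3) × √0.0048 = 0.015.

n = 0.015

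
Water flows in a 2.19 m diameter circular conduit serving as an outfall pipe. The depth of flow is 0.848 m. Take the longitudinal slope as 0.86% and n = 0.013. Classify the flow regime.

supercritical

For a circular section of diameter D = 2.19 m at depth y = 0.848 m, the central angle is θ = 2 arccos(1 − 2y/D) = 2.687 rad. Then A = (D²/8)(θ − sin θ) = 1.347 m² and P = Dθ/2 = 2.942 m.
Hydraulic radius R = A/P = 1.347/2.942 = 0.4579 m.
V = (1/n) R^(2/3) √S = (1/0.013) × 0.4579^(2/3) × √0.0086 = 4.238 m/s. Hydraulic depth D_h = A/T = 1.347/2.134 = 0.6314 m.
Froude number Fr = V/√(g·D_h) = 4.238/√(9.81×0.6314) = 1.7, which is greater than 1, so the flow is supercritical.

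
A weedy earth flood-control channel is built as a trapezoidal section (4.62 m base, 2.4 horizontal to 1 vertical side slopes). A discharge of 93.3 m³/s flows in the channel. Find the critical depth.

y_c = 2.35 m

At critical depth, Q² T / (g A³) = 1, i.e. A³/T = Q²/g = 93.3²/9.81 = 887.3.
Try y = 2.86 m: A³/T = 1931 — high.
Try y = 1.8 m: A³/T = 314.3 — low.
Try y = 2.35 m: A³/T = 881.6 — ≈ 887.3.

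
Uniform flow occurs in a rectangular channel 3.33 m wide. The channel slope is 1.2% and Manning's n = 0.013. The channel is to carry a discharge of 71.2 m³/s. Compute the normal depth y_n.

Manning's equation rearranged: A R^(2/3) = nQ / (1·√S) = 0.013 × 71.2 / (√0.012) = 8.45.
At y = 2.96 m: A R^(2/3) = 10.28 — too large.
At y = 1.81 m: A R^(2/3) = 5.481 — too small.
At y = 2.53 m: A R^(2/3) = 8.448 — close enough.

y_n = 2.53 m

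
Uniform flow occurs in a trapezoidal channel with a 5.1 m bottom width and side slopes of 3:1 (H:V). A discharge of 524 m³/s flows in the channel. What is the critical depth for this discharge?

At critical depth, Q² T / (g A³) = 1, i.e. A³/T = Q²/g = 524²/9.81 = 27990.
Try y = 5.43 m: A³/T = 41580 — over.
Try y = 4.96 m: A³/T = 27920 — close enough.

y_c = 4.96 m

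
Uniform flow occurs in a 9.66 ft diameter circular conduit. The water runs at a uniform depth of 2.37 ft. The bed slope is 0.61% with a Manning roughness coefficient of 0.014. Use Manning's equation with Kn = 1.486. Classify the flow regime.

For a circular section of diameter D = 9.66 ft at depth y = 2.37 ft, the central angle is θ = 2 arccos(1 − 2y/D) = 2.073 rad. Then A = (D²/8)(θ − sin θ) = 13.95 ft² and P = Dθ/2 = 10.01 ft.
Hydraulic radius R = A/P = 13.95/10.01 = 1.394 ft.
V = (1.486/n) R^(2/3) √S = (1.486/0.014) × 1.394^(2/3) × √0.0061 = 10.34 ft/s. Hydraulic depth D_h = A/T = 13.95/8.313 = 1.678 ft.
Froude number Fr = V/√(g·D_h) = 10.34/√(32.2×1.678) = 1.41, which is greater than 1, so the flow is supercritical.

supercritical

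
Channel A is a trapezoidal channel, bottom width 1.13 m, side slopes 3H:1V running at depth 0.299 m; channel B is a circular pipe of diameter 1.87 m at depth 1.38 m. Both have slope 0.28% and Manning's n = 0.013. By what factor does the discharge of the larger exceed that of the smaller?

7.13

Channel A: With bottom width b = 1.13 m and side slope z = 3: A = (b + zy)y = (1.13 + 3×0.299)×0.299 = 0.6061 m²; P = b + 2y√(1+z²) = 1.13 + 2×0.299×3.162 = 3.021 m. Hydraulic radius R = A/P = 0.6061/3.021 = 0.2006 m. Q_A = (1/0.013)·0.6061·0.2006^(2/3)·√0.0028 = 0.8454 m³/s.
Channel B: For a circular section of diameter D = 1.87 m at depth y = 1.38 m, the central angle is θ = 2 arccos(1 − 2y/D) = 4.134 rad. Then A = (D²/8)(θ − sin θ) = 2.173 m² and P = Dθ/2 = 3.865 m. Hydraulic radius R = A/P = 2.173/3.865 = 0.5622 m. Q_B = (1/0.013)·2.173·0.5622^(2/3)·√0.0028 = 6.024 m³/s.
The larger discharge is 6.024 m³/s and the smaller is 0.8454 m³/s; the ratio is 7.13.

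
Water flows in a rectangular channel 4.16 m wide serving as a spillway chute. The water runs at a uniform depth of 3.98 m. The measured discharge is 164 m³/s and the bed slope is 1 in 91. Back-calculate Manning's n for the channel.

n = 0.013

Flow area A = b·y = 4.16 × 3.98 = 16.56 m². Wetted perimeter P = b + 2y = 4.16 + 2×3.98 = 12.12 m.
Hydraulic radius R = A/P = 16.56/12.12 = 1.366 m.
Rearranging Manning's equation: n = (1/Q) A R^(2/3) S^(1/2) = (1/164) × 16.56 × 1.366^(2/3) × √0.01099 = 0.013.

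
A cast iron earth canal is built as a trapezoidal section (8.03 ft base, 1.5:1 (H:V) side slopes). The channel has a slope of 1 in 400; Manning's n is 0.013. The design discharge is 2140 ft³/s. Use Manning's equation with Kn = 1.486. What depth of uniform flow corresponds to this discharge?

Manning's equation rearranged: A R^(2/3) = nQ / (1.486·√S) = 0.013 × 2140 / (1.486 × √0.0025) = 374.4.
At y = 6.54 ft: A R^(2/3) = 278.7 — low.
At y = 8.31 ft: A R^(2/3) = 463 — high.
At y = 7.52 ft: A R^(2/3) = 373.9 — matches.

y_n = 7.52 ft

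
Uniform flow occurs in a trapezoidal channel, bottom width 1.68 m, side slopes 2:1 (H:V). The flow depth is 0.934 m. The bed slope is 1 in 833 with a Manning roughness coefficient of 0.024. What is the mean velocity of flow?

With bottom width b = 1.68 m and side slope z = 2: A = (b + zy)y = (1.68 + 2×0.934)×0.934 = 3.314 m²; P = b + 2y√(1+z²) = 1.68 + 2×0.934×2.236 = 5.857 m.
Hydraulic radius R = A/P = 3.314/5.857 = 0.5658 m.
From Manning's equation, V = (1/n) R^(2/3) S^(1/2) = (1/0.024) × 0.5658^(2/3) × 0.0012^(1/2) = 0.988 m/s.

V = 0.988 m/s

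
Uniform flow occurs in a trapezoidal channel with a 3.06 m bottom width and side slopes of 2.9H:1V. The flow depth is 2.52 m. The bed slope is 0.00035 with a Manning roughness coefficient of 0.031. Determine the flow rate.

With bottom width b = 3.06 m and side slope z = 2.9: A = (b + zy)y = (3.06 + 2.9×2.52)×2.52 = 26.13 m²; P = b + 2y√(1+z²) = 3.06 + 2×2.52×3.068 = 18.52 m.
Hydraulic radius R = A/P = 26.13/18.52 = 1.411 m.
Manning's equation: Q = (1/n) A R^(2/3) S^(1/2) = (1/0.031) × 26.13 × 1.411^(2/3) × 0.00035^(1/2) = 19.8 m³/s.

Q = 19.8 m³/s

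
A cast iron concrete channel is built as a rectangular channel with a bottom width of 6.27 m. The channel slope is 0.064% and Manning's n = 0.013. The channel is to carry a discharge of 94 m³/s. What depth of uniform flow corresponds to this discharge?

y_n = 4.98 m

Manning's equation rearranged: A R^(2/3) = nQ / (1·√S) = 0.013 × 94 / (√0.00064) = 48.3.
At y = 5.86 m: A R^(2/3) = 59.15 — over.
At y = 4.98 m: A R^(2/3) = 48.3 — matches.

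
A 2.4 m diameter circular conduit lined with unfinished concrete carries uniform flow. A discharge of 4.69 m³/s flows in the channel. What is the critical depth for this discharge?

At critical depth, Q² T / (g A³) = 1, i.e. A³/T = Q²/g = 4.69²/9.81 = 2.242.
Try y = 1.14 m: A³/T = 3.964 — too large.
Try y = 0.7 m: A³/T = 0.6061 — too small.
Try y = 0.982 m: A³/T = 2.238 — ≈ 2.242.

y_c = 0.982 m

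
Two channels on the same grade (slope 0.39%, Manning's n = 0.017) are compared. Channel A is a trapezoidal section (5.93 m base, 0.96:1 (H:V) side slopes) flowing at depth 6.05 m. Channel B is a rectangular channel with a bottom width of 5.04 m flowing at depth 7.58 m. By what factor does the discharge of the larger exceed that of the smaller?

Channel A: With bottom width b = 5.93 m and side slope z = 0.96: A = (b + zy)y = (5.93 + 0.96×6.05)×6.05 = 71.01 m²; P = b + 2y√(1+z²) = 5.93 + 2×6.05×1.386 = 22.7 m. Hydraulic radius R = A/P = 71.01/22.7 = 3.128 m. Q_A = (1/0.017)·71.01·3.128^(2/3)·√0.0039 = 558 m³/s.
Channel B: Flow area A = b·y = 5.04 × 7.58 = 38.2 m². Wetted perimeter P = b + 2y = 5.04 + 2×7.58 = 20.2 m. Hydraulic radius R = A/P = 38.2/20.2 = 1.891 m. Q_B = (1/0.017)·38.2·1.891^(2/3)·√0.0039 = 214.6 m³/s.
The larger discharge is 558 m³/s and the smaller is 214.6 m³/s; the ratio is 2.6.

2.6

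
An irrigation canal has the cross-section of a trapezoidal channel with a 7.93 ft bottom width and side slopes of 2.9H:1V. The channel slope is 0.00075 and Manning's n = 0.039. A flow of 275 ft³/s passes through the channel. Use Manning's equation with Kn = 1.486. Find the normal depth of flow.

y_n = 5.33 ft

Manning's equation rearranged: A R^(2/3) = nQ / (1.486·√S) = 0.039 × 275 / (1.486 × √0.00075) = 263.5.
Try y = 5.86 ft: A R^(2/3) = 325.6 — too large.
Try y = 4.5 ft: A R^(2/3) = 181.1 — too small.
Try y = 5.33 ft: A R^(2/3) = 263.2 — matches.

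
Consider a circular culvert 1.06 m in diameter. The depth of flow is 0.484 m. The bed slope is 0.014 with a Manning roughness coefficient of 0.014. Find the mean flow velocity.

V = 3.35 m/s

For a circular section of diameter D = 1.06 m at depth y = 0.484 m, the central angle is θ = 2 arccos(1 − 2y/D) = 2.968 rad. Then A = (D²/8)(θ − sin θ) = 0.3925 m² and P = Dθ/2 = 1.573 m.
Hydraulic radius R = A/P = 0.3925/1.573 = 0.2496 m.
From Manning's equation, V = (1/n) R^(2/3) S^(1/2) = (1/0.014) × 0.2496^(2/3) × 0.014^(1/2) = 3.35 m/s.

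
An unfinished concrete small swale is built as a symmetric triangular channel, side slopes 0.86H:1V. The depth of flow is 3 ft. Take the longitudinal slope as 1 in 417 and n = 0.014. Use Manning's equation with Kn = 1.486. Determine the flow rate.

Q = 39.6 ft³/s

For a triangular section with side slope z = 0.86: A = zy² = 0.86×3² = 7.74 ft²; P = 2y√(1+z²) = 2×3×1.319 = 7.914 ft.
Hydraulic radius R = A/P = 7.74/7.914 = 0.9781 ft.
Manning's equation: Q = (1.486/n) A R^(2/3) S^(1/2) = (1.486/0.014) × 7.74 × 0.9781^(2/3) × 0.002398^(1/2) = 39.6 ft³/s.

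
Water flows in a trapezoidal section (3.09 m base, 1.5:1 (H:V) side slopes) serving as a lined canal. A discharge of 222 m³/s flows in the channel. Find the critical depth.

y_c = 4.46 m

At critical depth, Q² T / (g A³) = 1, i.e. A³/T = Q²/g = 222²/9.81 = 5024.
Trying y = 4.85 m: A³/T = 7202 — high.
Trying y = 4.46 m: A³/T = 5039 — close enough.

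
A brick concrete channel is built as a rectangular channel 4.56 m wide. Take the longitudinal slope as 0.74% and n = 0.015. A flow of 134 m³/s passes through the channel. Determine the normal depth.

y_n = 4 m

Manning's equation rearranged: A R^(2/3) = nQ / (1·√S) = 0.015 × 134 / (√0.0074) = 23.37.
Try y = 4.45 m: A R^(2/3) = 26.68 — over.
Try y = 4 m: A R^(2/3) = 23.39 — close enough.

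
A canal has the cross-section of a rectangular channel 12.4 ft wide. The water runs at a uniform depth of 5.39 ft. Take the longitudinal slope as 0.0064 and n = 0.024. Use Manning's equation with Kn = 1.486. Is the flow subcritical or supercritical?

Flow area A = b·y = 12.4 × 5.39 = 66.84 ft². Wetted perimeter P = b + 2y = 12.4 + 2×5.39 = 23.18 ft.
Hydraulic radius R = A/P = 66.84/23.18 = 2.883 ft.
V = (1.486/n) R^(2/3) √S = (1.486/0.024) × 2.883^(2/3) × √0.0064 = 10.03 ft/s. Hydraulic depth D_h = A/T = 66.84/12.4 = 5.39 ft.
Froude number Fr = V/√(g·D_h) = 10.03/√(32.2×5.39) = 0.762, which is less than 1, so the flow is subcritical.

subcritical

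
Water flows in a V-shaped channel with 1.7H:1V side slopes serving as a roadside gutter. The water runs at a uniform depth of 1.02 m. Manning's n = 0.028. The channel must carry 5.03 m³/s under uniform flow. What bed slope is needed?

For a triangular section with side slope z = 1.7: A = zy² = 1.7×1.02² = 1.769 m²; P = 2y√(1+z²) = 2×1.02×1.972 = 4.024 m.
Hydraulic radius R = A/P = 1.769/4.024 = 0.4396 m.
From Manning's equation, S = [nQ / (1 A R^(2/3))]² = [0.028 × 5.03 / (1 × 1.769 × 0.4396^(2/3))]² = 0.019.

S = 0.019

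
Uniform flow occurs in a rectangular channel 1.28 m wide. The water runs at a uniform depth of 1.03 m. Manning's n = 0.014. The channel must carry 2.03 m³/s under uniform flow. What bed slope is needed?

Flow area A = b·y = 1.28 × 1.03 = 1.318 m². Wetted perimeter P = b + 2y = 1.28 + 2×1.03 = 3.34 m.
Hydraulic radius R = A/P = 1.318/3.34 = 0.3947 m.
From Manning's equation, S = [nQ / (1 A R^(2/3))]² = [0.014 × 2.03 / (1 × 1.318 × 0.3947^(2/3))]² = 0.0016.

S = 0.0016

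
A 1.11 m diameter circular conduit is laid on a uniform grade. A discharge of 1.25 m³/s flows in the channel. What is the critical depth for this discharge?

y_c = 0.624 m

At critical depth, Q² T / (g A³) = 1, i.e. A³/T = Q²/g = 1.25²/9.81 = 0.1593.
Try y = 0.545 m: A³/T = 0.0952 — too small.
Try y = 0.704 m: A³/T = 0.2536 — too large.
Try y = 0.624 m: A³/T = 0.1597 — matches.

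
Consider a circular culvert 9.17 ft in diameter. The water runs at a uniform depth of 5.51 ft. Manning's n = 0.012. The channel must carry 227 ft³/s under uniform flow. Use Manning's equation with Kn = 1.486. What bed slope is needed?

For a circular section of diameter D = 9.17 ft at depth y = 5.51 ft, the central angle is θ = 2 arccos(1 − 2y/D) = 3.548 rad. Then A = (D²/8)(θ − sin θ) = 41.45 ft² and P = Dθ/2 = 16.27 ft.
Hydraulic radius R = A/P = 41.45/16.27 = 2.548 ft.
From Manning's equation, S = [nQ / (1.486 A R^(2/3))]² = [0.012 × 227 / (1.486 × 41.45 × 2.548^(2/3))]² = 0.000562.

S = 0.000562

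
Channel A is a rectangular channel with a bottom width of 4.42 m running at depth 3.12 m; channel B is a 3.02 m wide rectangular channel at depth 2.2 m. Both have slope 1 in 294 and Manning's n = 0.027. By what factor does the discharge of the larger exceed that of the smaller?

2.65

Channel A: Flow area A = b·y = 4.42 × 3.12 = 13.79 m². Wetted perimeter P = b + 2y = 4.42 + 2×3.12 = 10.66 m. Hydraulic radius R = A/P = 13.79/10.66 = 1.294 m. Q_A = (1/0.027)·13.79·1.294^(2/3)·√0.003401 = 35.37 m³/s.
Channel B: Flow area A = b·y = 3.02 × 2.2 = 6.644 m². Wetted perimeter P = b + 2y = 3.02 + 2×2.2 = 7.42 m. Hydraulic radius R = A/P = 6.644/7.42 = 0.8954 m. Q_B = (1/0.027)·6.644·0.8954^(2/3)·√0.003401 = 13.33 m³/s.
The larger discharge is 35.37 m³/s and the smaller is 13.33 m³/s; the ratio is 2.65.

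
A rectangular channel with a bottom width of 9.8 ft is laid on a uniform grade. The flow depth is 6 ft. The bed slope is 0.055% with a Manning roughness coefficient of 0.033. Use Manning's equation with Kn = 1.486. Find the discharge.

Flow area A = b·y = 9.8 × 6 = 58.8 ft². Wetted perimeter P = b + 2y = 9.8 + 2×6 = 21.8 ft.
Hydraulic radius R = A/P = 58.8/21.8 = 2.697 ft.
Manning's equation: Q = (1.486/n) A R^(2/3) S^(1/2) = (1.486/0.033) × 58.8 × 2.697^(2/3) × 0.00055^(1/2) = 120 ft³/s.

Q = 120 ft³/s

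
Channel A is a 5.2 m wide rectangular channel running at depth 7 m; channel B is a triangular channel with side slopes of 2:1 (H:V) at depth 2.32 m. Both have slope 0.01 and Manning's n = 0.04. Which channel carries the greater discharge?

Channel A: Flow area A = b·y = 5.2 × 7 = 36.4 m². Wetted perimeter P = b + 2y = 5.2 + 2×7 = 19.2 m. Hydraulic radius R = A/P = 36.4/19.2 = 1.896 m. Q_A = (1/0.04)·36.4·1.896^(2/3)·√0.01 = 139.4 m³/s.
Channel B: For a triangular section with side slope z = 2: A = zy² = 2×2.32² = 10.76 m²; P = 2y√(1+z²) = 2×2.32×2.236 = 10.38 m. Hydraulic radius R = A/P = 10.76/10.38 = 1.038 m. Q_B = (1/0.04)·10.76·1.038^(2/3)·√0.01 = 27.58 m³/s.
Q_A = 139.4 m³/s vs Q_B = 27.58 m³/s, so channel A carries more.

channel A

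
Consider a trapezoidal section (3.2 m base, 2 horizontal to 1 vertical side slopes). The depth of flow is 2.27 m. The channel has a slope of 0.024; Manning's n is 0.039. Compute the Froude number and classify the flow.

supercritical

With bottom width b = 3.2 m and side slope z = 2: A = (b + zy)y = (3.2 + 2×2.27)×2.27 = 17.57 m²; P = b + 2y√(1+z²) = 3.2 + 2×2.27×2.236 = 13.35 m.
Hydraulic radius R = A/P = 17.57/13.35 = 1.316 m.
V = (1/n) R^(2/3) √S = (1/0.039) × 1.316^(2/3) × √0.024 = 4.77 m/s. Hydraulic depth D_h = A/T = 17.57/12.28 = 1.431 m.
Froude number Fr = V/√(g·D_h) = 4.77/√(9.81×1.431) = 1.27, which is greater than 1, so the flow is supercritical.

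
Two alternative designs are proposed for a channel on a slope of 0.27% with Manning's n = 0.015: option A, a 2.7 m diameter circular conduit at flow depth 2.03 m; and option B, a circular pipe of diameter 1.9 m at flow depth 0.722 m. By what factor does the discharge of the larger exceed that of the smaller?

7.61

Channel A: For a circular section of diameter D = 2.7 m at depth y = 2.03 m, the central angle is θ = 2 arccos(1 − 2y/D) = 4.197 rad. Then A = (D²/8)(θ − sin θ) = 4.618 m² and P = Dθ/2 = 5.666 m. Hydraulic radius R = A/P = 4.618/5.666 = 0.815 m. Q_A = (1/0.015)·4.618·0.815^(2/3)·√0.0027 = 13.96 m³/s.
Channel B: For a circular section of diameter D = 1.9 m at depth y = 0.722 m, the central angle is θ = 2 arccos(1 − 2y/D) = 2.657 rad. Then A = (D²/8)(θ − sin θ) = 0.9886 m² and P = Dθ/2 = 2.524 m. Hydraulic radius R = A/P = 0.9886/2.524 = 0.3917 m. Q_B = (1/0.015)·0.9886·0.3917^(2/3)·√0.0027 = 1.833 m³/s.
The larger discharge is 13.96 m³/s and the smaller is 1.833 m³/s; the ratio is 7.61.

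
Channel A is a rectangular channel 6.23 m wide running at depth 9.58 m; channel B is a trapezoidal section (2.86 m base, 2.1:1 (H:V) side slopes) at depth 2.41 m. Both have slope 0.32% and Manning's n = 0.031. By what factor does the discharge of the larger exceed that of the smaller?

4.51

Channel A: Flow area A = b·y = 6.23 × 9.58 = 59.68 m². Wetted perimeter P = b + 2y = 6.23 + 2×9.58 = 25.39 m. Hydraulic radius R = A/P = 59.68/25.39 = 2.351 m. Q_A = (1/0.031)·59.68·2.351^(2/3)·√0.0032 = 192.5 m³/s.
Channel B: With bottom width b = 2.86 m and side slope z = 2.1: A = (b + zy)y = (2.86 + 2.1×2.41)×2.41 = 19.09 m²; P = b + 2y√(1+z²) = 2.86 + 2×2.41×2.326 = 14.07 m. Hydraulic radius R = A/P = 19.09/14.07 = 1.357 m. Q_B = (1/0.031)·19.09·1.357^(2/3)·√0.0032 = 42.69 m³/s.
The larger discharge is 192.5 m³/s and the smaller is 42.69 m³/s; the ratio is 4.51.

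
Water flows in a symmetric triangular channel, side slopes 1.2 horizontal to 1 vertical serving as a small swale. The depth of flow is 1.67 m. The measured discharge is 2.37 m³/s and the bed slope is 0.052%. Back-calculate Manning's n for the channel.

For a triangular section with side slope z = 1.2: A = zy² = 1.2×1.67² = 3.347 m²; P = 2y√(1+z²) = 2×1.67×1.562 = 5.217 m.
Hydraulic radius R = A/P = 3.347/5.217 = 0.6415 m.
Rearranging Manning's equation: n = (1/Q) A R^(2/3) S^(1/2) = (1/2.37) × 3.347 × 0.6415^(2/3) × √0.00052 = 0.024.

n = 0.024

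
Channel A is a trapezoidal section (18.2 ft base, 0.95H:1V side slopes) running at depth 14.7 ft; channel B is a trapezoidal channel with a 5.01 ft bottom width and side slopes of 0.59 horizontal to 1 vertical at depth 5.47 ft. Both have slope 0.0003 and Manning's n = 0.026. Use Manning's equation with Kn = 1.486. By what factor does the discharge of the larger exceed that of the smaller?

22.6

Channel A: With bottom width b = 18.2 ft and side slope z = 0.95: A = (b + zy)y = (18.2 + 0.95×14.7)×14.7 = 472.8 ft²; P = b + 2y√(1+z²) = 18.2 + 2×14.7×1.379 = 58.75 ft. Hydraulic radius R = A/P = 472.8/58.75 = 8.048 ft. Q_A = (1.486/0.026)·472.8·8.048^(2/3)·√0.0003 = 1880 ft³/s.
Channel B: With bottom width b = 5.01 ft and side slope z = 0.59: A = (b + zy)y = (5.01 + 0.59×5.47)×5.47 = 45.06 ft²; P = b + 2y√(1+z²) = 5.01 + 2×5.47×1.161 = 17.71 ft. Hydraulic radius R = A/P = 45.06/17.71 = 2.544 ft. Q_B = (1.486/0.026)·45.06·2.544^(2/3)·√0.0003 = 83.12 ft³/s.
The larger discharge is 1880 ft³/s and the smaller is 83.12 ft³/s; the ratio is 22.6.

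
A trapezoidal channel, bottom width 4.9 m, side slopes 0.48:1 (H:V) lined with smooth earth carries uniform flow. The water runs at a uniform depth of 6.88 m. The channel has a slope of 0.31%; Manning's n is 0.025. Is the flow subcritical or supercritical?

subcritical

With bottom width b = 4.9 m and side slope z = 0.48: A = (b + zy)y = (4.9 + 0.48×6.88)×6.88 = 56.43 m²; P = b + 2y√(1+z²) = 4.9 + 2×6.88×1.109 = 20.16 m.
Hydraulic radius R = A/P = 56.43/20.16 = 2.799 m.
V = (1/n) R^(2/3) √S = (1/0.025) × 2.799^(2/3) × √0.0031 = 4.423 m/s. Hydraulic depth D_h = A/T = 56.43/11.5 = 4.905 m.
Froude number Fr = V/√(g·D_h) = 4.423/√(9.81×4.905) = 0.638, which is less than 1, so the flow is subcritical.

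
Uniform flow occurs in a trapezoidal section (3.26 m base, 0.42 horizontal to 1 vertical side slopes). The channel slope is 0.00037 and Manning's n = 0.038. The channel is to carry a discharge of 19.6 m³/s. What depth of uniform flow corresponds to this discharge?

Manning's equation rearranged: A R^(2/3) = nQ / (1·√S) = 0.038 × 19.6 / (√0.00037) = 38.72.
Try y = 4.11 m: A R^(2/3) = 29 — too small.
Try y = 4.84 m: A R^(2/3) = 38.77 — ≈ 38.72.

y_n = 4.84 m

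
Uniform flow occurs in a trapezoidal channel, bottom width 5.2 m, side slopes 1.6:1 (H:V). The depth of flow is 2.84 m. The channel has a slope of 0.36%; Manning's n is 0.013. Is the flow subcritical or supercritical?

With bottom width b = 5.2 m and side slope z = 1.6: A = (b + zy)y = (5.2 + 1.6×2.84)×2.84 = 27.67 m²; P = b + 2y√(1+z²) = 5.2 + 2×2.84×1.887 = 15.92 m.
Hydraulic radius R = A/P = 27.67/15.92 = 1.739 m.
V = (1/n) R^(2/3) √S = (1/0.013) × 1.739^(2/3) × √0.0036 = 6.673 m/s. Hydraulic depth D_h = A/T = 27.67/14.29 = 1.937 m.
Froude number Fr = V/√(g·D_h) = 6.673/√(9.81×1.937) = 1.53, which is greater than 1, so the flow is supercritical.

supercritical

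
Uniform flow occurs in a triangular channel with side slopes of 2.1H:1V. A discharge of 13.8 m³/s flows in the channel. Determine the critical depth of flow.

At critical depth, Q² T / (g A³) = 1, i.e. A³/T = Q²/g = 13.8²/9.81 = 19.41.
Trying y = 1.3 m: A³/T = 8.187 — too small.
Trying y = 1.72 m: A³/T = 33.19 — too large.
Trying y = 1.55 m: A³/T = 19.73 — ≈ 19.41.

y_c = 1.55 m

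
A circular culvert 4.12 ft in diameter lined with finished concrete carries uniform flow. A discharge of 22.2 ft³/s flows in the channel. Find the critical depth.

At critical depth, Q² T / (g A³) = 1, i.e. A³/T = Q²/g = 22.2²/32.2 = 15.31.
At y = 1.66 ft: A³/T = 31.46 — over.
At y = 1.38 ft: A³/T = 15.44 — close enough.

y_c = 1.38 ft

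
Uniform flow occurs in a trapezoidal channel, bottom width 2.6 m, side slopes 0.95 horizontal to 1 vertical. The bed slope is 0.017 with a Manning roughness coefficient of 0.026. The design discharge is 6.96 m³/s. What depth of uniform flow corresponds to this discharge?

y_n = 0.683 m

Manning's equation rearranged: A R^(2/3) = nQ / (1·√S) = 0.026 × 6.96 / (√0.017) = 1.388.
Try y = 0.8 m: A R^(2/3) = 1.824 — over.
Try y = 0.497 m: A R^(2/3) = 0.8074 — short.
Try y = 0.683 m: A R^(2/3) = 1.388 — matches.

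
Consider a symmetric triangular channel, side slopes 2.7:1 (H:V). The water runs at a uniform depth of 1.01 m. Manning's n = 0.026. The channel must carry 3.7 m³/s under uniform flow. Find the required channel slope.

S = 0.0033

For a triangular section with side slope z = 2.7: A = zy² = 2.7×1.01² = 2.754 m²; P = 2y√(1+z²) = 2×1.01×2.879 = 5.816 m.
Hydraulic radius R = A/P = 2.754/5.816 = 0.4736 m.
From Manning's equation, S = [nQ / (1 A R^(2/3))]² = [0.026 × 3.7 / (1 × 2.754 × 0.4736^(2/3))]² = 0.0033.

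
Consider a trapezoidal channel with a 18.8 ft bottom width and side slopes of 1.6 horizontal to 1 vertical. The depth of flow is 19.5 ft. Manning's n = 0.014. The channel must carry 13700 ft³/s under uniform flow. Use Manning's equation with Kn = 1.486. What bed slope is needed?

S = 0.000757

With bottom width b = 18.8 ft and side slope z = 1.6: A = (b + zy)y = (18.8 + 1.6×19.5)×19.5 = 975 ft²; P = b + 2y√(1+z²) = 18.8 + 2×19.5×1.887 = 92.39 ft.
Hydraulic radius R = A/P = 975/92.39 = 10.55 ft.
From Manning's equation, S = [nQ / (1.486 A R^(2/3))]² = [0.014 × 13700 / (1.486 × 975 × 10.55^(2/3))]² = 0.000757.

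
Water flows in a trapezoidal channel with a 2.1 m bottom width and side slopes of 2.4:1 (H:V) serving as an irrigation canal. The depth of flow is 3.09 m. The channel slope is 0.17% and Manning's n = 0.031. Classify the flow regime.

With bottom width b = 2.1 m and side slope z = 2.4: A = (b + zy)y = (2.1 + 2.4×3.09)×3.09 = 29.4 m²; P = b + 2y√(1+z²) = 2.1 + 2×3.09×2.6 = 18.17 m.
Hydraulic radius R = A/P = 29.4/18.17 = 1.618 m.
V = (1/n) R^(2/3) √S = (1/0.031) × 1.618^(2/3) × √0.0017 = 1.833 m/s. Hydraulic depth D_h = A/T = 29.4/16.93 = 1.737 m.
Froude number Fr = V/√(g·D_h) = 1.833/√(9.81×1.737) = 0.444, which is less than 1, so the flow is subcritical.

subcritical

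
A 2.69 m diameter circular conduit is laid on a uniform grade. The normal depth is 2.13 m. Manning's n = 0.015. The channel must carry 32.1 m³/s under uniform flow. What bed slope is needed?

For a circular section of diameter D = 2.69 m at depth y = 2.13 m, the central angle is θ = 2 arccos(1 − 2y/D) = 4.388 rad. Then A = (D²/8)(θ − sin θ) = 4.826 m² and P = Dθ/2 = 5.902 m.
Hydraulic radius R = A/P = 4.826/5.902 = 0.8178 m.
From Manning's equation, S = [nQ / (1 A R^(2/3))]² = [0.015 × 32.1 / (1 × 4.826 × 0.8178^(2/3))]² = 0.013.

S = 0.013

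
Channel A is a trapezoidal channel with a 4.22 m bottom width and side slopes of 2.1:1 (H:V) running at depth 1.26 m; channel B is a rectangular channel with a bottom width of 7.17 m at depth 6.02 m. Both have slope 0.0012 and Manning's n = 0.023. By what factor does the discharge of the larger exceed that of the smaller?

9.48

Channel A: With bottom width b = 4.22 m and side slope z = 2.1: A = (b + zy)y = (4.22 + 2.1×1.26)×1.26 = 8.651 m²; P = b + 2y√(1+z²) = 4.22 + 2×1.26×2.326 = 10.08 m. Hydraulic radius R = A/P = 8.651/10.08 = 0.8581 m. Q_A = (1/0.023)·8.651·0.8581^(2/3)·√0.0012 = 11.77 m³/s.
Channel B: Flow area A = b·y = 7.17 × 6.02 = 43.16 m². Wetted perimeter P = b + 2y = 7.17 + 2×6.02 = 19.21 m. Hydraulic radius R = A/P = 43.16/19.21 = 2.247 m. Q_B = (1/0.023)·43.16·2.247^(2/3)·√0.0012 = 111.5 m³/s.
The larger discharge is 111.5 m³/s and the smaller is 11.77 m³/s; the ratio is 9.48.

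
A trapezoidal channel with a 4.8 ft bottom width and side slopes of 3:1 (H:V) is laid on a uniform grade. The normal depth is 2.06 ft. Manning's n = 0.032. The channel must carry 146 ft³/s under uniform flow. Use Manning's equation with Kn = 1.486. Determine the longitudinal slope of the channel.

S = 0.0141

With bottom width b = 4.8 ft and side slope z = 3: A = (b + zy)y = (4.8 + 3×2.06)×2.06 = 22.62 ft²; P = b + 2y√(1+z²) = 4.8 + 2×2.06×3.162 = 17.83 ft.
Hydraulic radius R = A/P = 22.62/17.83 = 1.269 ft.
From Manning's equation, S = [nQ / (1.486 A R^(2/3))]² = [0.032 × 146 / (1.486 × 22.62 × 1.269^(2/3))]² = 0.0141.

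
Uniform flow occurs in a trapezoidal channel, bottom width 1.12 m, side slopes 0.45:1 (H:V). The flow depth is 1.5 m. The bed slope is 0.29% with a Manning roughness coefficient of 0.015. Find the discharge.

Q = 6.96 m³/s

With bottom width b = 1.12 m and side slope z = 0.45: A = (b + zy)y = (1.12 + 0.45×1.5)×1.5 = 2.693 m²; P = b + 2y√(1+z²) = 1.12 + 2×1.5×1.097 = 4.41 m.
Hydraulic radius R = A/P = 2.693/4.41 = 0.6106 m.
Manning's equation: Q = (1/n) A R^(2/3) S^(1/2) = (1/0.015) × 2.693 × 0.6106^(2/3) × 0.0029^(1/2) = 6.96 m³/s.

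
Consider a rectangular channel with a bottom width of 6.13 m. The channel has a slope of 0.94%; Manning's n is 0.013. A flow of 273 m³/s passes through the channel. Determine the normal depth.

Manning's equation rearranged: A R^(2/3) = nQ / (1·√S) = 0.013 × 273 / (√0.0094) = 36.61.
Try y = 5.21 m: A R^(2/3) = 49.5 — high.
Try y = 3.02 m: A R^(2/3) = 24.49 — low.
Try y = 4.1 m: A R^(2/3) = 36.55 — matches.

y_n = 4.1 m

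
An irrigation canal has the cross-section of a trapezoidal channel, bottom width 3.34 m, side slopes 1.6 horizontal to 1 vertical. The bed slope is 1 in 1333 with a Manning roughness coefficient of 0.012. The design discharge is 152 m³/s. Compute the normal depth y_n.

Manning's equation rearranged: A R^(2/3) = nQ / (1·√S) = 0.012 × 152 / (√0.0007502) = 66.59.
At y = 2.99 m: A R^(2/3) = 34.07 — short.
At y = 4.59 m: A R^(2/3) = 87.26 — over.
At y = 4.07 m: A R^(2/3) = 66.68 — ≈ 66.59.

y_n = 4.07 m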